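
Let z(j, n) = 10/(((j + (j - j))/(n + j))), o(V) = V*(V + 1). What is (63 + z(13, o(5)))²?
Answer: 1560001/169 ≈ 9230.8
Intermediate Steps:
o(V) = V*(1 + V)
z(j, n) = 10*(j + n)/j (z(j, n) = 10/(((j + 0)/(j + n))) = 10/((j/(j + n))) = 10*((j + n)/j) = 10*(j + n)/j)
(63 + z(13, o(5)))² = (63 + (10 + 10*(5*(1 + 5))/13))² = (63 + (10 + 10*(5*6)*(1/13)))² = (63 + (10 + 10*30*(1/13)))² = (63 + (10 + 300/13))² = (63 + 430/13)² = (1249/13)² = 1560001/169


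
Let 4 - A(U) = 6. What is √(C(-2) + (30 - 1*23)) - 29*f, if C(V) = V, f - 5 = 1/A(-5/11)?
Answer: -261/2 + √5 ≈ -128.26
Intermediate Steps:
A(U) = -2 (A(U) = 4 - 1*6 = 4 - 6 = -2)
f = 9/2 (f = 5 + 1/(-2) = 5 - ½ = 9/2 ≈ 4.5000)
√(C(-2) + (30 - 1*23)) - 29*f = √(-2 + (30 - 1*23)) - 29*9/2 = √(-2 + (30 - 23)) - 261/2 = √(-2 + 7) - 261/2 = √5 - 261/2 = -261/2 + √5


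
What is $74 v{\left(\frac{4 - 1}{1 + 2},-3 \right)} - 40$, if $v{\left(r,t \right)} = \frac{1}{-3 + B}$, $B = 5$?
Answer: $-3$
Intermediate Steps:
$v{\left(r,t \right)} = \frac{1}{2}$ ($v{\left(r,t \right)} = \frac{1}{-3 + 5} = \frac{1}{2}$)
$74 v{\left(\frac{4 - 1}{1 + 2},-3 \right)} - 40 = 74 \cdot \frac{1}{2} - 40 = 37 - 40 = -3$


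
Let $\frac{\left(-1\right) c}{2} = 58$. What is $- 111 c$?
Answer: $12876$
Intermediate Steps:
$c = -116$ ($c = \left(-2\right) 58 = -116$)
$- 111 c = \left(-111\right) \left(-116\right) = 12876$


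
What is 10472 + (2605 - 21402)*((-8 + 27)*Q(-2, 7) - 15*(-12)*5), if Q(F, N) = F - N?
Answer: -13692541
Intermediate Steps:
10472 + (2605 - 21402)*((-8 + 27)*Q(-2, 7) - 15*(-12)*5) = 10472 + (2605 - 21402)*((-8 + 27)*(-2 - 1*7) - 15*(-12)*5) = 10472 - 18797*(19*(-2 - 7) + 180*5) = 10472 - 18797*(19*(-9) + 900) = 10472 - 18797*(-171 + 900) = 10472 - 18797*729 = 10472 - 13703013 = -13692541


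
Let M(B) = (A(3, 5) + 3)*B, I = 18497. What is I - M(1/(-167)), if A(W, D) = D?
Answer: 3089007/167 ≈ 18497.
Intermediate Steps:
M(B) = 8*B (M(B) = (5 + 3)*B = 8*B)
I - M(1/(-167)) = 18497 - 8/(-167) = 18497 - 8*(-1)/167 = 18497 - 1*(-8/167) = 18497 + 8/167 = 3089007/167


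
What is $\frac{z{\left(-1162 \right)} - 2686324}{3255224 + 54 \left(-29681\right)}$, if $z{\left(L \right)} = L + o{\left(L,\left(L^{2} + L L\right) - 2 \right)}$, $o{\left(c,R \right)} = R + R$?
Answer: $\frac{1356743}{826225} \approx 1.6421$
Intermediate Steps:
$o{\left(c,R \right)} = 2 R$
$z{\left(L \right)} = -4 + L + 4 L^{2}$ ($z{\left(L \right)} = L + 2 \left(\left(L^{2} + L L\right) - 2\right) = L + 2 \left(\left(L^{2} + L^{2}\right) - 2\right) = L + 2 \left(2 L^{2} - 2\right) = L + 2 \left(-2 + 2 L^{2}\right) = L + \left(-4 + 4 L^{2}\right) = -4 + L + 4 L^{2}$)
$\frac{z{\left(-1162 \right)} - 2686324}{3255224 + 54 \left(-29681\right)} = \frac{\left(-4 - 1162 + 4 \left(-1162\right)^{2}\right) - 2686324}{3255224 + 54 \left(-29681\right)} = \frac{\left(-4 - 1162 + 4 \cdot 1350244\right) - 2686324}{3255224 - 1602774} = \frac{\left(-4 - 1162 + 5400976\right) - 2686324}{1652450} = \left(5399810 - 2686324\right) \frac{1}{1652450} = 2713486 \cdot \frac{1}{1652450} = \frac{1356743}{826225}$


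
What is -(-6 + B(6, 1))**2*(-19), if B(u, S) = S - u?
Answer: 2299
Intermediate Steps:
-(-6 + B(6, 1))**2*(-19) = -(-6 + (1 - 1*6))**2*(-19) = -(-6 + (1 - 6))**2*(-19) = -(-6 - 5)**2*(-19) = -(-11)**2*(-19) = -121*(-19) = -1*(-2299) = 2299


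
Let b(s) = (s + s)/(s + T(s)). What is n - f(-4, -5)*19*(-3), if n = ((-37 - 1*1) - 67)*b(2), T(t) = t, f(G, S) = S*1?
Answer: -390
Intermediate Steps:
f(G, S) = S
b(s) = 1 (b(s) = (s + s)/(s + s) = (2*s)/((2*s)) = (2*s)*(1/(2*s)) = 1)
n = -105 (n = ((-37 - 1*1) - 67)*1 = ((-37 - 1) - 67)*1 = (-38 - 67)*1 = -105*1 = -105)
n - f(-4, -5)*19*(-3) = -105 - (-5*19)*(-3) = -105 - (-95)*(-3) = -105 - 1*285 = -105 - 285 = -390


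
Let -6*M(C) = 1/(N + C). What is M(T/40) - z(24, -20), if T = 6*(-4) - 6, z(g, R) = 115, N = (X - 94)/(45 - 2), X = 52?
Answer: -102379/891 ≈ -114.90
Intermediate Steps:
N = -42/43 (N = (52 - 94)/(45 - 2) = -42/43 ≈ -0.97674)
T = -30 (T = -24 - 6 = -30)
M(C) = -1/(6*(-42/43 + C))
M(T/40) - z(24, -20) = -43/(-252 + 258*(-30/40)) - 1*115 = -43/(-252 + 258*(-30*1/40)) - 115 = -43/(-252 + 258*(-¾)) - 115 = -43/(-252 - 387/2) - 115 = -43/(-891/2) - 115 = -43*(-2/891) - 115 = 86/891 - 115 = -102379/891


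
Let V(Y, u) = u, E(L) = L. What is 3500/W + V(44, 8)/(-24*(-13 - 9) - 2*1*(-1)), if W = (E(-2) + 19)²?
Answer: 928656/76585 ≈ 12.126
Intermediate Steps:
W = 289 (W = (-2 + 19)² = 17² = 289)
3500/W + V(44, 8)/(-24*(-13 - 9) - 2*1*(-1)) = 3500/289 + 8/(-24*(-13 - 9) - 2*1*(-1)) = 3500*(1/289) + 8/(-24*(-22) - 2*(-1)) = 3500/289 + 8/(528 + 2) = 3500/289 + 8/530 = 3500/289 + 8*(1/530) = 3500/289 + 4/265 = 928656/76585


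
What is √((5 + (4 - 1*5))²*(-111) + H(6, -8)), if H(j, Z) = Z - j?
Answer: I*√1790 ≈ 42.308*I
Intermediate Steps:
√((5 + (4 - 1*5))²*(-111) + H(6, -8)) = √((5 + (4 - 1*5))²*(-111) + (-8 - 1*6)) = √((5 + (4 - 5))²*(-111) + (-8 - 6)) = √((5 - 1)²*(-111) - 14) = √(4²*(-111) - 14) = √(16*(-111) - 14) = √(-1776 - 14) = √(-1790) = I*√1790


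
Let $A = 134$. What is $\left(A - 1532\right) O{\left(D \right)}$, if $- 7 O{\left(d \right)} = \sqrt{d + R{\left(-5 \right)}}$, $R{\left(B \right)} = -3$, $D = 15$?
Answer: $\frac{2796 \sqrt{3}}{7} \approx 691.83$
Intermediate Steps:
$O{\left(d \right)} = - \frac{\sqrt{-3 + d}}{7}$ ($O{\left(d \right)} = - \frac{\sqrt{d - 3}}{7} = - \frac{\sqrt{-3 + d}}{7}$)
$\left(A - 1532\right) O{\left(D \right)} = \left(134 - 1532\right) \left(- \frac{\sqrt{-3 + 15}}{7}\right) = - 1398 \left(- \frac{\sqrt{12}}{7}\right) = - 1398 \left(- \frac{2 \sqrt{3}}{7}\right) = \frac{2796 \sqrt{3}}{7}$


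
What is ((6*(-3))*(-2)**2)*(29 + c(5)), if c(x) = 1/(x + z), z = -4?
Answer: -2160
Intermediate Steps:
c(x) = 1/(-4 + x) (c(x) = 1/(x - 4) = 1/(-4 + x))
((6*(-3))*(-2)**2)*(29 + c(5)) = ((6*(-3))*(-2)**2)*(29 + 1/(-4 + 5)) = (-18*4)*(29 + 1/1) = -72*(29 + 1) = -72*30 = -2160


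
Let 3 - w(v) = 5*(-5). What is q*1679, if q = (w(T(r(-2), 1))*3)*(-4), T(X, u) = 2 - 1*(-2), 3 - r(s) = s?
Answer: -564144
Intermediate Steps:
r(s) = 3 - s
T(X, u) = 4 (T(X, u) = 2 + 2 = 4)
w(v) = 28 (w(v) = 3 - 5*(-5) = 3 - 1*(-25) = 3 + 25 = 28)
q = -336 (q = (28*3)*(-4) = 84*(-4) = -336)
q*1679 = -336*1679 = -564144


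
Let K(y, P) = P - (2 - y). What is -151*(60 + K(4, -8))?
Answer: -8154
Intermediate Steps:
K(y, P) = -2 + P + y (K(y, P) = P + (-2 + y) = -2 + P + y)
-151*(60 + K(4, -8)) = -151*(60 + (-2 - 8 + 4)) = -151*(60 - 6) = -151*54 = -8154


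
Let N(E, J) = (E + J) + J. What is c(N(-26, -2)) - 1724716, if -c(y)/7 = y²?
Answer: -1731016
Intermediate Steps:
N(E, J) = E + 2*J
c(y) = -7*y²
c(N(-26, -2)) - 1724716 = -7*(-26 + 2*(-2))² - 1724716 = -7*(-26 - 4)² - 1724716 = -7*(-30)² - 1724716 = -7*900 - 1724716 = -6300 - 1724716 = -1731016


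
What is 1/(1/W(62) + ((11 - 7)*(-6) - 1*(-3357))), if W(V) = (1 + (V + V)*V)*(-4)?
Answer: 30756/102509747 ≈ 0.00030003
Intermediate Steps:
W(V) = -4 - 8*V² (W(V) = (1 + (2*V)*V)*(-4) = (1 + 2*V²)*(-4) = -4 - 8*V²)
1/(1/W(62) + ((11 - 7)*(-6) - 1*(-3357))) = 1/(1/(-4 - 8*62²) + ((11 - 7)*(-6) - 1*(-3357))) = 1/(1/(-4 - 8*3844) + (4*(-6) + 3357)) = 1/(1/(-4 - 30752) + (-24 + 3357)) = 1/(1/(-30756) + 3333) = 1/(-1/30756 + 3333) = 1/(102509747/30756) = 30756/102509747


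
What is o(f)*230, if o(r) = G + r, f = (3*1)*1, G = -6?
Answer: -690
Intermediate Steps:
f = 3 (f = 3*1 = 3)
o(r) = -6 + r
o(f)*230 = (-6 + 3)*230 = -3*230 = -690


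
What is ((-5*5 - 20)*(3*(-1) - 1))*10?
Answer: 1800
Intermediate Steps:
((-5*5 - 20)*(3*(-1) - 1))*10 = ((-25 - 20)*(-3 - 1))*10 = -45*(-4)*10 = 180*10 = 1800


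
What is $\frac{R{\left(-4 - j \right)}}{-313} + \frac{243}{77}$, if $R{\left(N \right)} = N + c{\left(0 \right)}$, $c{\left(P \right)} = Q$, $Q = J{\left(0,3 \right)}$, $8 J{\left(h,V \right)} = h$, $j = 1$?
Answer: $\frac{76444}{24101} \approx 3.1718$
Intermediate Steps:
$J{\left(h,V \right)} = \frac{h}{8}$
$Q = 0$ ($Q = \frac{1}{8} \cdot 0 = 0$)
$c{\left(P \right)} = 0$
$R{\left(N \right)} = N$ ($R{\left(N \right)} = N + 0 = N$)
$\frac{R{\left(-4 - j \right)}}{-313} + \frac{243}{77} = \frac{-4 - 1}{-313} + \frac{243}{77} = \left(-4 - 1\right) \left(- \frac{1}{313}\right) + 243 \cdot \frac{1}{77} = \left(-5\right) \left(- \frac{1}{313}\right) + \frac{243}{77} = \frac{5}{313} + \frac{243}{77} = \frac{76444}{24101}$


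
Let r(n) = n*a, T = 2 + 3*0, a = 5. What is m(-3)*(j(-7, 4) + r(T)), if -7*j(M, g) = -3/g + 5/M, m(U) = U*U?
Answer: 18009/196 ≈ 91.883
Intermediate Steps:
T = 2 (T = 2 + 0 = 2)
m(U) = U²
r(n) = 5*n (r(n) = n*5 = 5*n)
j(M, g) = -5/(7*M) + 3/(7*g) (j(M, g) = -(-3/g + 5/M)/7 = -5/(7*M) + 3/(7*g))
m(-3)*(j(-7, 4) + r(T)) = (-3)²*((-5/7/(-7) + (3/7)/4) + 5*2) = 9*((-5/7*(-⅐) + (3/7)*(¼)) + 10) = 9*((5/49 + 3/28) + 10) = 9*(41/196 + 10) = 9*(2001/196) = 18009/196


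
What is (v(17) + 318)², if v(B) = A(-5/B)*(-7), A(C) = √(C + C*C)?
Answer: 29221896/289 - 8904*I*√15/17 ≈ 1.0111e+5 - 2028.5*I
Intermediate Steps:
A(C) = √(C + C²)
v(B) = -7*√5*√(-(1 - 5/B)/B) (v(B) = √((-5/B)*(1 - 5/B))*(-7) = √(-5*(1 - 5/B)/B)*(-7) = (√5*√(-(1 - 5/B)/B))*(-7) = -7*√5*√(-(1 - 5/B)/B))
(v(17) + 318)² = (-7*√5*√(-1*(-5 + 17)/17²) + 318)² = (-7*√5*√(-1*1/289*12) + 318)² = (-7*√5*√(-12/289) + 318)² = (-7*√5*2*I*√3/17 + 318)² = (-14*I*√15/17 + 318)² = (318 - 14*I*√15/17)²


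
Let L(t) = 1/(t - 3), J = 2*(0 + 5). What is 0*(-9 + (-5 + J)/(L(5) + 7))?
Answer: 0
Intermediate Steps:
J = 10 (J = 2*5 = 10)
L(t) = 1/(-3 + t)
0*(-9 + (-5 + J)/(L(5) + 7)) = 0*(-9 + (-5 + 10)/(1/(-3 + 5) + 7)) = 0*(-9 + 5/(1/2 + 7)) = 0*(-9 + 5/(½ + 7)) = 0*(-9 + 5/(15/2)) = 0*(-9 + 5*(2/15)) = 0*(-9 + ⅔) = 0*(-25/3) = 0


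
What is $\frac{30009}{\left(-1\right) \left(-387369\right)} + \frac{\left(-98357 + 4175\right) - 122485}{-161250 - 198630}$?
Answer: $\frac{10525524227}{15489595080} \approx 0.67952$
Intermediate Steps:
$\frac{30009}{\left(-1\right) \left(-387369\right)} + \frac{\left(-98357 + 4175\right) - 122485}{-161250 - 198630} = \frac{30009}{387369} + \frac{-94182 - 122485}{-359880} = 30009 \cdot \frac{1}{387369} - - \frac{216667}{359880} = \frac{10003}{129123} + \frac{216667}{359880} = \frac{10525524227}{15489595080}$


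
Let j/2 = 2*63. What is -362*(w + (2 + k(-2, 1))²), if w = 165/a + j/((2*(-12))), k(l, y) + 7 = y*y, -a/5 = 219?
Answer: -141361/73 ≈ -1936.5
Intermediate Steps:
a = -1095 (a = -5*219 = -1095)
j = 252 (j = 2*(2*63) = 2*126 = 252)
k(l, y) = -7 + y² (k(l, y) = -7 + y*y = -7 + y²)
w = -1555/146 (w = 165/(-1095) + 252/((2*(-12))) = 165*(-1/1095) + 252/(-24) = -11/73 + 252*(-1/24) = -11/73 - 21/2 = -1555/146 ≈ -10.651)
-362*(w + (2 + k(-2, 1))²) = -362*(-1555/146 + (2 + (-7 + 1²))²) = -362*(-1555/146 + (2 + (-7 + 1))²) = -362*(-1555/146 + (2 - 6)²) = -362*(-1555/146 + (-4)²) = -362*(-1555/146 + 16) = -362*781/146 = -141361/73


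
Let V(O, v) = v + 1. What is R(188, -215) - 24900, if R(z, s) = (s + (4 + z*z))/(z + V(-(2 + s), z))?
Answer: -9352167/377 ≈ -24807.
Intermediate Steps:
V(O, v) = 1 + v
R(z, s) = (4 + s + z²)/(1 + 2*z) (R(z, s) = (s + (4 + z*z))/(z + (1 + z)) = (s + (4 + z²))/(1 + 2*z) = (4 + s + z²)/(1 + 2*z))
R(188, -215) - 24900 = (4 - 215 + 188²)/(1 + 2*188) - 24900 = (4 - 215 + 35344)/(1 + 376) - 24900 = 35133/377 - 24900 = -9352167/377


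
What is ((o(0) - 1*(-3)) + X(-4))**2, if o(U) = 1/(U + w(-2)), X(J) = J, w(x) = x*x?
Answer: 9/16 ≈ 0.56250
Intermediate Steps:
w(x) = x**2
o(U) = 1/(4 + U) (o(U) = 1/(U + (-2)**2) = 1/(U + 4) = 1/(4 + U))
((o(0) - 1*(-3)) + X(-4))**2 = ((1/(4 + 0) - 1*(-3)) - 4)**2 = ((1/4 + 3) - 4)**2 = (13/4 - 4)**2 = (-3/4)**2 = 9/16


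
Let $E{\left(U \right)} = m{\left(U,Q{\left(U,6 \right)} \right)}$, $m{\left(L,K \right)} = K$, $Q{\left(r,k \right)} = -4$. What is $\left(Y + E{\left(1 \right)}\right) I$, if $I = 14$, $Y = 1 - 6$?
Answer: $-126$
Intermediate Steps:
$Y = -5$
$E{\left(U \right)} = -4$
$\left(Y + E{\left(1 \right)}\right) I = \left(-5 - 4\right) 14 = \left(-9\right) 14 = -126$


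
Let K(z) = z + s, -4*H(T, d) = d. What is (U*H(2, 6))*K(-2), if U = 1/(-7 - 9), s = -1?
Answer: -9/32 ≈ -0.28125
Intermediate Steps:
H(T, d) = -d/4
K(z) = -1 + z (K(z) = z - 1 = -1 + z)
U = -1/16 (U = 1/(-16) = -1/16 ≈ -0.062500)
(U*H(2, 6))*K(-2) = (-(-1)*6/64)*(-1 - 2) = -1/16*(-3/2)*(-3) = (3/32)*(-3) = -9/32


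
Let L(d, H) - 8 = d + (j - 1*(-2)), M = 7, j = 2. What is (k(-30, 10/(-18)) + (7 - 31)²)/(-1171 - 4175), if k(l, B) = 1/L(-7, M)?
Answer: -2881/26730 ≈ -0.10778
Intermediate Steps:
L(d, H) = 12 + d (L(d, H) = 8 + (d + (2 - 1*(-2))) = 8 + (d + (2 + 2)) = 8 + (d + 4) = 8 + (4 + d) = 12 + d)
k(l, B) = ⅕ (k(l, B) = 1/(12 - 7) = 1/5 = ⅕)
(k(-30, 10/(-18)) + (7 - 31)²)/(-1171 - 4175) = (⅕ + (7 - 31)²)/(-1171 - 4175) = (⅕ + (-24)²)/(-5346) = (⅕ + 576)*(-1/5346) = (2881/5)*(-1/5346) = -2881/26730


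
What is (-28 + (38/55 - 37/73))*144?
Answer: -16082064/4015 ≈ -4005.5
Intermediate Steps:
(-28 + (38/55 - 37/73))*144 = (-28 + 739/4015)*144 = -111681/4015*144 = -16082064/4015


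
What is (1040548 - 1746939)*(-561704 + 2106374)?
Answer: -1091140985970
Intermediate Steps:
(1040548 - 1746939)*(-561704 + 2106374) = -706391*1544670 = -1091140985970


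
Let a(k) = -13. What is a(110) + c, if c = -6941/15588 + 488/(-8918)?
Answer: -938342987/69506892 ≈ -13.500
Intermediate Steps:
c = -34753391/69506892 (c = -6941*1/15588 + 488*(-1/8918) = -6941/15588 - 244/4459 = -34753391/69506892 ≈ -0.50000)
a(110) + c = -13 - 34753391/69506892 = -938342987/69506892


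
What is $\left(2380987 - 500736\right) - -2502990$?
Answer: $4383241$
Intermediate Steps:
$\left(2380987 - 500736\right) - -2502990 = \left(2380987 - 500736\right) + 2502990 = 1880251 + 2502990 = 4383241$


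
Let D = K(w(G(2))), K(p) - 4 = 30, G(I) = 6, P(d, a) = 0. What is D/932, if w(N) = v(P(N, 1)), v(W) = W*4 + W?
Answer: 17/466 ≈ 0.036481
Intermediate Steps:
v(W) = 5*W (v(W) = 4*W + W = 5*W)
w(N) = 0 (w(N) = 5*0 = 0)
K(p) = 34 (K(p) = 4 + 30 = 34)
D = 34
D/932 = 34/932 = 34*(1/932) = 17/466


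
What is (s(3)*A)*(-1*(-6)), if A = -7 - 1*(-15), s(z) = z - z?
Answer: 0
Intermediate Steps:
s(z) = 0
A = 8 (A = -7 + 15 = 8)
(s(3)*A)*(-1*(-6)) = (0*8)*(-1*(-6)) = 0*6 = 0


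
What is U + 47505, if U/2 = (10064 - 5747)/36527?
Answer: 1735223769/36527 ≈ 47505.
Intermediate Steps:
U = 8634/36527 (U = 2*((10064 - 5747)/36527) = 2*(4317*(1/36527)) = 2*(4317/36527) = 8634/36527 ≈ 0.23637)
U + 47505 = 8634/36527 + 47505 = 1735223769/36527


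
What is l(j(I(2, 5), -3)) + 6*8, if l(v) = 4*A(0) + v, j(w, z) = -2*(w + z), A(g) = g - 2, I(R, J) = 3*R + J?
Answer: 24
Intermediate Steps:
I(R, J) = J + 3*R
A(g) = -2 + g
j(w, z) = -2*w - 2*z
l(v) = -8 + v (l(v) = 4*(-2 + 0) + v = 4*(-2) + v = -8 + v)
l(j(I(2, 5), -3)) + 6*8 = (-8 + (-2*(5 + 3*2) - 2*(-3))) + 6*8 = (-8 + (-2*(5 + 6) + 6)) + 48 = (-8 + (-2*11 + 6)) + 48 = (-8 + (-22 + 6)) + 48 = (-8 - 16) + 48 = -24 + 48 = 24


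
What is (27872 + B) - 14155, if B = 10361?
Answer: 24078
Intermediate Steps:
(27872 + B) - 14155 = (27872 + 10361) - 14155 = 38233 - 14155 = 24078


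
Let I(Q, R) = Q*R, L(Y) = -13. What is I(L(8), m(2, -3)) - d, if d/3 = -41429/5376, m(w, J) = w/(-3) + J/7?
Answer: 200831/5376 ≈ 37.357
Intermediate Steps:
m(w, J) = -w/3 + J/7 (m(w, J) = w*(-⅓) + J*(⅐) = -w/3 + J/7)
d = -41429/1792 (d = 3*(-41429/5376) = -41429/1792 ≈ -23.119)
I(L(8), m(2, -3)) - d = -13*(-⅓*2 + (⅐)*(-3)) - 1*(-41429/1792) = -13*(-⅔ - 3/7) + 41429/1792 = -13*(-23/21) + 41429/1792 = 299/21 + 41429/1792 = 200831/5376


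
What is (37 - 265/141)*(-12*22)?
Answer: -435776/47 ≈ -9271.8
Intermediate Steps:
(37 - 265/141)*(-12*22) = (37 - 265*1/141)*(-264) = (37 - 265/141)*(-264) = (4952/141)*(-264) = -435776/47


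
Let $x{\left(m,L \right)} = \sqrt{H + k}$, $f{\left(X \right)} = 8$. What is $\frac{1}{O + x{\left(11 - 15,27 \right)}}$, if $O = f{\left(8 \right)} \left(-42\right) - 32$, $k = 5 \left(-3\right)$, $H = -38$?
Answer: $- \frac{368}{135477} - \frac{i \sqrt{53}}{135477} \approx -0.0027163 - 5.3737 \cdot 10^{-5} i$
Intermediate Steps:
$k = -15$
$x{\left(m,L \right)} = i \sqrt{53}$ ($x{\left(m,L \right)} = \sqrt{-38 - 15} = \sqrt{-53} = i \sqrt{53}$)
$O = -368$ ($O = 8 \left(-42\right) - 32 = -336 - 32 = -368$)
$\frac{1}{O + x{\left(11 - 15,27 \right)}} = \frac{1}{-368 + i \sqrt{53}}$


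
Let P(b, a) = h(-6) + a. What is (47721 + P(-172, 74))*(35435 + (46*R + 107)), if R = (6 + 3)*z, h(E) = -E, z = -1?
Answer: 1679153528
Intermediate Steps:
R = -9 (R = (6 + 3)*(-1) = 9*(-1) = -9)
P(b, a) = 6 + a (P(b, a) = -1*(-6) + a = 6 + a)
(47721 + P(-172, 74))*(35435 + (46*R + 107)) = (47721 + (6 + 74))*(35435 + (46*(-9) + 107)) = (47721 + 80)*(35435 + (-414 + 107)) = 47801*(35435 - 307) = 47801*35128 = 1679153528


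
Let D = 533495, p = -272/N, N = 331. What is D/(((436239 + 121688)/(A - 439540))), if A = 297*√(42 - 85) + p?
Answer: -77617126961940/184673837 + 158448015*I*√43/557927 ≈ -4.2029e+5 + 1862.3*I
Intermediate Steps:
p = -272/331 ≈ -0.82175
A = -272/331 + 297*I*√43 (A = 297*√(42 - 85) - 272/331 = 297*√(-43) - 272/331 = 297*(I*√43) - 272/331 = 297*I*√43 - 272/331 = -272/331 + 297*I*√43 ≈ -0.82175 + 1947.6*I)
D/(((436239 + 121688)/(A - 439540))) = 533495/(((436239 + 121688)/((-272/331 + 297*I*√43) - 439540))) = 533495/((557927/(-145488012/331 + 297*I*√43))) = 533495*(-145488012/184673837 + 297*I*√43/557927) = -77617126961940/184673837 + 158448015*I*√43/557927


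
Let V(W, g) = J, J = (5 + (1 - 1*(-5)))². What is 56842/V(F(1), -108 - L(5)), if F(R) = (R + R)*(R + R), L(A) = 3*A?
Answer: 56842/121 ≈ 469.77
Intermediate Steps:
J = 121 (J = (5 + (1 + 5))² = (5 + 6)² = 11² = 121)
F(R) = 4*R² (F(R) = (2*R)*(2*R) = 4*R²)
V(W, g) = 121
56842/V(F(1), -108 - L(5)) = 56842/121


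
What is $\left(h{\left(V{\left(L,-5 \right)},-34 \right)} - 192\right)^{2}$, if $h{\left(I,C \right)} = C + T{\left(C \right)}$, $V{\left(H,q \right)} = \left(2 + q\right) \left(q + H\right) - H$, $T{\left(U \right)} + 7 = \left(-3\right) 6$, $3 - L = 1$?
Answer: $63001$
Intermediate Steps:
$L = 2$ ($L = 3 - 1 = 2$)
$T{\left(U \right)} = -25$ ($T{\left(U \right)} = -7 - 18 = -25$)
$V{\left(H,q \right)} = - H + \left(2 + q\right) \left(H + q\right)$ ($V{\left(H,q \right)} = \left(2 + q\right) \left(H + q\right) - H = - H + \left(2 + q\right) \left(H + q\right)$)
$h{\left(I,C \right)} = -25 + C$ ($h{\left(I,C \right)} = C - 25 = -25 + C$)
$\left(h{\left(V{\left(L,-5 \right)},-34 \right)} - 192\right)^{2} = \left(\left(-25 - 34\right) - 192\right)^{2} = \left(-59 + \left(-358 + 166\right)\right)^{2} = \left(-59 - 192\right)^{2} = \left(-251\right)^{2} = 63001$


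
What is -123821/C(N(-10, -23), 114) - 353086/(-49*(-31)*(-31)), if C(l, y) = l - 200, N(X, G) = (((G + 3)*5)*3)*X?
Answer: -691709467/18835600 ≈ -36.724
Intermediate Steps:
N(X, G) = X*(45 + 15*G) (N(X, G) = (((3 + G)*5)*3)*X = ((15 + 5*G)*3)*X = (45 + 15*G)*X = X*(45 + 15*G))
C(l, y) = -200 + l
-123821/C(N(-10, -23), 114) - 353086/(-49*(-31)*(-31)) = -123821/(-200 + 15*(-10)*(3 - 23)) - 353086/(-49*(-31)*(-31)) = -123821/(-200 + 15*(-10)*(-20)) - 353086/(1519*(-31)) = -123821/(-200 + 3000) - 353086/(-47089) = -123821/2800 - 353086*(-1/47089) = -123821*1/2800 + 353086/47089 = -123821/2800 + 353086/47089 = -691709467/18835600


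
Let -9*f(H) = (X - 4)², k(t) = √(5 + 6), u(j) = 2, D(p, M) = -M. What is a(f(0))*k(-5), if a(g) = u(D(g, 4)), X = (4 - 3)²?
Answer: 2*√11 ≈ 6.6332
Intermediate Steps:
X = 1 (X = 1² = 1)
k(t) = √11
f(H) = -1 (f(H) = -(1 - 4)²/9 = -⅑*(-3)² = -⅑*9 = -1)
a(g) = 2
a(f(0))*k(-5) = 2*√11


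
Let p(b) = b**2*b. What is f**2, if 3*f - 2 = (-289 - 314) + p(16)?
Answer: 1357225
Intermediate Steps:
p(b) = b**3
f = 1165 (f = 2/3 + ((-289 - 314) + 16**3)/3 = 2/3 + (-603 + 4096)/3 = 2/3 + (1/3)*3493 = 2/3 + 3493/3 = 1165)
f**2 = 1165**2 = 1357225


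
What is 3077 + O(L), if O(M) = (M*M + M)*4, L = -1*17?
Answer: 4165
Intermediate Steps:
L = -17
O(M) = 4*M + 4*M² (O(M) = (M² + M)*4 = (M + M²)*4 = 4*M + 4*M²)
3077 + O(L) = 3077 + 4*(-17)*(1 - 17) = 3077 + 4*(-17)*(-16) = 3077 + 1088 = 4165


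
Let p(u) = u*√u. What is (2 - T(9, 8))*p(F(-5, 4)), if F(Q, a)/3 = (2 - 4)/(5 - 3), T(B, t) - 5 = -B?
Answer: -18*I*√3 ≈ -31.177*I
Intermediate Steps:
T(B, t) = 5 - B
F(Q, a) = -3 (F(Q, a) = 3*((2 - 4)/(5 - 3)) = 3*(-2/2) = 3*(-2*½) = 3*(-1) = -3)
p(u) = u^(3/2)
(2 - T(9, 8))*p(F(-5, 4)) = (2 - (5 - 1*9))*(-3)^(3/2) = (2 - (5 - 9))*(-3*I*√3) = (2 - 1*(-4))*(-3*I*√3) = (2 + 4)*(-3*I*√3) = 6*(-3*I*√3) = -18*I*√3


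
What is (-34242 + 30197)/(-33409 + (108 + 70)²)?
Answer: 809/345 ≈ 2.3449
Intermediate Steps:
(-34242 + 30197)/(-33409 + (108 + 70)²) = -4045/(-33409 + 178²) = -4045/(-33409 + 31684) = -4045/(-1725) = -4045*(-1/1725) = 809/345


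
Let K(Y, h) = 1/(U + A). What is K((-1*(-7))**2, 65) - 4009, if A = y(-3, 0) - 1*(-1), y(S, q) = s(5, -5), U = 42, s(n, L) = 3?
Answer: -184413/46 ≈ -4009.0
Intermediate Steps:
y(S, q) = 3
A = 4 (A = 3 - 1*(-1) = 3 + 1 = 4)
K(Y, h) = 1/46 (K(Y, h) = 1/(42 + 4) = 1/46)
K((-1*(-7))**2, 65) - 4009 = 1/46 - 4009 = -184413/46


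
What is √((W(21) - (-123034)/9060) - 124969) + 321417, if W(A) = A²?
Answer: 321417 + I*√2555147963190/4530 ≈ 3.2142e+5 + 352.87*I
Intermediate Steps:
√((W(21) - (-123034)/9060) - 124969) + 321417 = √((21² - (-123034)/9060) - 124969) + 321417 = √((441 - (-123034)/9060) - 124969) + 321417 = √((441 - 1*(-61517/4530)) - 124969) + 321417 = √((441 + 61517/4530) - 124969) + 321417 = √(2059247/4530 - 124969) + 321417 = √(-564050323/4530) + 321417 = I*√2555147963190/4530 + 321417 = 321417 + I*√2555147963190/4530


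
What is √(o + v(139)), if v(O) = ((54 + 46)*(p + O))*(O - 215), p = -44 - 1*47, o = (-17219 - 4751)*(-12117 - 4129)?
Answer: 2*√89139955 ≈ 18883.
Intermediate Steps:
o = 356924620 (o = -21970*(-16246) = 356924620)
p = -91 (p = -44 - 47 = -91)
v(O) = (-9100 + 100*O)*(-215 + O) (v(O) = ((54 + 46)*(-91 + O))*(O - 215) = (100*(-91 + O))*(-215 + O) = (-9100 + 100*O)*(-215 + O))
√(o + v(139)) = √(356924620 + (1956500 - 30600*139 + 100*139²)) = √(356924620 + (1956500 - 4253400 + 100*19321)) = √(356924620 + (1956500 - 4253400 + 1932100)) = √(356924620 - 364800) = √356559820 = 2*√89139955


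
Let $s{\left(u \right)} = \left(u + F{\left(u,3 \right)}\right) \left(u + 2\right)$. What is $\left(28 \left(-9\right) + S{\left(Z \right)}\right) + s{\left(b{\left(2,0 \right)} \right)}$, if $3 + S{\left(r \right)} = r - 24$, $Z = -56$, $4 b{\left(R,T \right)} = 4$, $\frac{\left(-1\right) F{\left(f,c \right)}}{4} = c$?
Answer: $-368$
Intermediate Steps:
$F{\left(f,c \right)} = - 4 c$
$b{\left(R,T \right)} = 1$ ($b{\left(R,T \right)} = \frac{1}{4} \cdot 4 = 1$)
$s{\left(u \right)} = \left(-12 + u\right) \left(2 + u\right)$ ($s{\left(u \right)} = \left(u - 12\right) \left(u + 2\right) = \left(u - 12\right) \left(2 + u\right) = \left(-12 + u\right) \left(2 + u\right)$)
$S{\left(r \right)} = -27 + r$ ($S{\left(r \right)} = -3 + \left(r - 24\right) = -3 + \left(-24 + r\right) = -27 + r$)
$\left(28 \left(-9\right) + S{\left(Z \right)}\right) + s{\left(b{\left(2,0 \right)} \right)} = \left(28 \left(-9\right) - 83\right) - \left(34 - 1\right) = \left(-252 - 83\right) - 33 = -335 - 33 = -368$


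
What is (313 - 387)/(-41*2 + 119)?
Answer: -2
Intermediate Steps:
(313 - 387)/(-41*2 + 119) = -74/(-82 + 119) = -74/37 = -74*1/37 = -2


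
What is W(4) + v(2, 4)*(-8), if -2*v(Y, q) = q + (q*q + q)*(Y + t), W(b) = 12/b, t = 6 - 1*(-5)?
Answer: 1059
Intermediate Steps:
t = 11 (t = 6 + 5 = 11)
v(Y, q) = -q/2 - (11 + Y)*(q + q²)/2 (v(Y, q) = -(q + (q*q + q)*(Y + 11))/2 = -(q + (q² + q)*(11 + Y))/2 = -(q + (q + q²)*(11 + Y))/2 = -(q + (11 + Y)*(q + q²))/2 = -q/2 - (11 + Y)*(q + q²)/2)
W(4) + v(2, 4)*(-8) = 12/4 - ½*4*(12 + 2 + 11*4 + 2*4)*(-8) = 12*(¼) - ½*4*(12 + 2 + 44 + 8)*(-8) = 3 - ½*4*66*(-8) = 3 - 132*(-8) = 3 + 1056 = 1059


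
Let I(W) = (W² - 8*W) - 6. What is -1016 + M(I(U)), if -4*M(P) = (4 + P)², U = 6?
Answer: -1065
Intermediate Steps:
I(W) = -6 + W² - 8*W
M(P) = -(4 + P)²/4
-1016 + M(I(U)) = -1016 - (4 + (-6 + 6² - 8*6))²/4 = -1016 - (4 + (-6 + 36 - 48))²/4 = -1016 - (4 - 18)²/4 = -1016 - ¼*(-14)² = -1016 - ¼*196 = -1016 - 49 = -1065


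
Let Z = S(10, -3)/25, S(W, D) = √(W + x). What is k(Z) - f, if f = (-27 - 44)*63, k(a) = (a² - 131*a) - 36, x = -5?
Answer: 554626/125 - 131*√5/25 ≈ 4425.3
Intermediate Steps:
S(W, D) = √(-5 + W) (S(W, D) = √(W - 5) = √(-5 + W))
Z = √5/25 (Z = √(-5 + 10)/25 = √5*(1/25) = √5/25 ≈ 0.089443)
k(a) = -36 + a² - 131*a
f = -4473 (f = -71*63 = -4473)
k(Z) - f = (-36 + (√5/25)² - 131*√5/25) - 1*(-4473) = (-36 + 1/125 - 131*√5/25) + 4473 = (-4499/125 - 131*√5/25) + 4473 = 554626/125 - 131*√5/25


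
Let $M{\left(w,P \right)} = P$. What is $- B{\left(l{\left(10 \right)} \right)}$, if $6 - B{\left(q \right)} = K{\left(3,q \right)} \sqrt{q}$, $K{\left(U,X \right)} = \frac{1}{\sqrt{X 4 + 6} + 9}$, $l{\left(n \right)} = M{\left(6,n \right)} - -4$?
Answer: $-6 - \frac{2 \sqrt{217}}{19} + \frac{9 \sqrt{14}}{19} \approx -5.7783$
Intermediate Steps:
$l{\left(n \right)} = 4 + n$ ($l{\left(n \right)} = n - -4 = n + 4 = 4 + n$)
$K{\left(U,X \right)} = \frac{1}{9 + \sqrt{6 + 4 X}}$ ($K{\left(U,X \right)} = \frac{1}{\sqrt{4 X + 6} + 9} = \frac{1}{\sqrt{6 + 4 X} + 9} = \frac{1}{9 + \sqrt{6 + 4 X}}$)
$B{\left(q \right)} = 6 - \frac{\sqrt{q}}{9 + \sqrt{2} \sqrt{3 + 2 q}}$
$- B{\left(l{\left(10 \right)} \right)} = - \frac{54 - \sqrt{4 + 10} + 6 \sqrt{6 + 4 \left(4 + 10\right)}}{9 + \sqrt{2} \sqrt{3 + 2 \left(4 + 10\right)}} = - \frac{54 - \sqrt{14} + 6 \sqrt{6 + 4 \cdot 14}}{9 + \sqrt{2} \sqrt{3 + 2 \cdot 14}} = - \frac{54 - \sqrt{14} + 6 \sqrt{6 + 56}}{9 + \sqrt{2} \sqrt{3 + 28}} = - \frac{54 - \sqrt{14} + 6 \sqrt{62}}{9 + \sqrt{2} \sqrt{31}} = - \frac{54 - \sqrt{14} + 6 \sqrt{62}}{9 + \sqrt{62}}$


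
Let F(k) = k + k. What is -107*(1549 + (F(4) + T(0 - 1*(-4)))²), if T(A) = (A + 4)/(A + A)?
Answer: -174410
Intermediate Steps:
F(k) = 2*k
T(A) = (4 + A)/(2*A) (T(A) = (4 + A)/((2*A)) = (4 + A)*(1/(2*A)) = (4 + A)/(2*A))
-107*(1549 + (F(4) + T(0 - 1*(-4)))²) = -107*(1549 + (2*4 + (4 + (0 - 1*(-4)))/(2*(0 - 1*(-4))))²) = -107*(1549 + (8 + (4 + (0 + 4))/(2*(0 + 4)))²) = -107*(1549 + (8 + (½)*(4 + 4)/4)²) = -107*(1549 + (8 + (½)*(¼)*8)²) = -107*(1549 + (8 + 1)²) = -107*(1549 + 9²) = -107*(1549 + 81) = -107*1630 = -174410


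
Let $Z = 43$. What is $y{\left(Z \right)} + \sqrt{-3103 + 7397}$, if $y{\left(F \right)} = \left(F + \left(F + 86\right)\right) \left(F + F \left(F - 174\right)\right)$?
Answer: $-961480 + \sqrt{4294} \approx -9.6141 \cdot 10^{5}$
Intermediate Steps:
$y{\left(F \right)} = \left(86 + 2 F\right) \left(F + F \left(-174 + F\right)\right)$ ($y{\left(F \right)} = \left(F + \left(86 + F\right)\right) \left(F + F \left(-174 + F\right)\right) = \left(86 + 2 F\right) \left(F + F \left(-174 + F\right)\right)$)
$y{\left(Z \right)} + \sqrt{-3103 + 7397} = 2 \cdot 43 \left(-7439 + 43^{2} - 5590\right) + \sqrt{-3103 + 7397} = 2 \cdot 43 \left(-7439 + 1849 - 5590\right) + \sqrt{4294} = 2 \cdot 43 \left(-11180\right) + \sqrt{4294} = -961480 + \sqrt{4294}$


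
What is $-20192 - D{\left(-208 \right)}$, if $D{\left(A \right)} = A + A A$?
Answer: $-63248$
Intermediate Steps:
$D{\left(A \right)} = A + A^{2}$
$-20192 - D{\left(-208 \right)} = -20192 - - 208 \left(1 - 208\right) = -20192 - \left(-208\right) \left(-207\right) = -20192 - 43056 = -63248$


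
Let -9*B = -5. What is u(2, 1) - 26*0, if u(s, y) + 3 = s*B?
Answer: -17/9 ≈ -1.8889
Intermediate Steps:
B = 5/9 (B = -⅑*(-5) = 5/9 ≈ 0.55556)
u(s, y) = -3 + 5*s/9 (u(s, y) = -3 + s*(5/9) = -3 + 5*s/9)
u(2, 1) - 26*0 = (-3 + (5/9)*2) - 26*0 = (-3 + 10/9) + 0 = -17/9 + 0 = -17/9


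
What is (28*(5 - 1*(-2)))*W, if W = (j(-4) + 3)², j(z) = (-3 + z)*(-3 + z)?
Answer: 529984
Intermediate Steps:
j(z) = (-3 + z)²
W = 2704 (W = ((-3 - 4)² + 3)² = ((-7)² + 3)² = (49 + 3)² = 52² = 2704)
(28*(5 - 1*(-2)))*W = (28*(5 - 1*(-2)))*2704 = (28*(5 + 2))*2704 = (28*7)*2704 = 196*2704 = 529984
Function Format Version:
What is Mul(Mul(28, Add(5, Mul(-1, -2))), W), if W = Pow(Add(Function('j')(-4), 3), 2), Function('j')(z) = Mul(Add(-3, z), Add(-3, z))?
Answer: 529984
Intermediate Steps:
Function('j')(z) = Pow(Add(-3, z), 2)
W = 2704 (W = Pow(Add(Pow(Add(-3, -4), 2), 3), 2) = Pow(Add(Pow(-7, 2), 3), 2) = Pow(Add(49, 3), 2) = Pow(52, 2) = 2704)
Mul(Mul(28, Add(5, Mul(-1, -2))), W) = Mul(Mul(28, Add(5, Mul(-1, -2))), 2704) = Mul(Mul(28, Add(5, 2)), 2704) = Mul(Mul(28, 7), 2704) = Mul(196, 2704) = 529984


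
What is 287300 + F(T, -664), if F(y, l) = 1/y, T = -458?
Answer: 131583399/458 ≈ 2.8730e+5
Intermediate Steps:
287300 + F(T, -664) = 287300 + 1/(-458) = 287300 - 1/458 = 131583399/458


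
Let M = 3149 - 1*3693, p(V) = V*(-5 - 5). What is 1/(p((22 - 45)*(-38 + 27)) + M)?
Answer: -1/3074 ≈ -0.00032531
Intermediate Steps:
p(V) = -10*V (p(V) = V*(-10) = -10*V)
M = -544 (M = 3149 - 3693 = -544)
1/(p((22 - 45)*(-38 + 27)) + M) = 1/(-10*(22 - 45)*(-38 + 27) - 544) = 1/(-(-230)*(-11) - 544) = 1/(-10*253 - 544) = 1/(-2530 - 544) = 1/(-3074) = -1/3074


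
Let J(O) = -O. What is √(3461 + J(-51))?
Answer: 2*√878 ≈ 59.262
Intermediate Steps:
√(3461 + J(-51)) = √(3461 - 1*(-51)) = √(3461 + 51) = √3512 = 2*√878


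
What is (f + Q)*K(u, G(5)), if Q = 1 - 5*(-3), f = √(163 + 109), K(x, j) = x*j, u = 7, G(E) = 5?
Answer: 560 + 140*√17 ≈ 1137.2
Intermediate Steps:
K(x, j) = j*x
f = 4*√17 (f = √272 = 4*√17 ≈ 16.492)
Q = 16 (Q = 1 + 15 = 16)
(f + Q)*K(u, G(5)) = (4*√17 + 16)*(5*7) = (16 + 4*√17)*35 = 560 + 140*√17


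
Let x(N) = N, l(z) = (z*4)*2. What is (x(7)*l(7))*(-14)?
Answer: -5488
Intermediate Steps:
l(z) = 8*z (l(z) = (4*z)*2 = 8*z)
(x(7)*l(7))*(-14) = (7*(8*7))*(-14) = (7*56)*(-14) = 392*(-14) = -5488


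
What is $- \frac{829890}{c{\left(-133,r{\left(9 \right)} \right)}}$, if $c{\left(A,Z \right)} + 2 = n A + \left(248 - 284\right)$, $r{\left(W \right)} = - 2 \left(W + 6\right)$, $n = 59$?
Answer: $\frac{165978}{1577} \approx 105.25$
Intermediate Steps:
$r{\left(W \right)} = -12 - 2 W$ ($r{\left(W \right)} = - 2 \left(6 + W\right) = -12 - 2 W$)
$c{\left(A,Z \right)} = -38 + 59 A$ ($c{\left(A,Z \right)} = -2 + \left(59 A + \left(248 - 284\right)\right) = -2 + \left(59 A - 36\right) = -2 + \left(-36 + 59 A\right) = -38 + 59 A$)
$- \frac{829890}{c{\left(-133,r{\left(9 \right)} \right)}} = - \frac{829890}{-38 + 59 \left(-133\right)} = - \frac{829890}{-38 - 7847} = - \frac{829890}{-7885} = \left(-829890\right) \left(- \frac{1}{7885}\right) = \frac{165978}{1577}$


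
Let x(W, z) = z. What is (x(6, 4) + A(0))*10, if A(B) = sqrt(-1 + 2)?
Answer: 50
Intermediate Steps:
A(B) = 1 (A(B) = sqrt(1) = 1)
(x(6, 4) + A(0))*10 = (4 + 1)*10 = 5*10 = 50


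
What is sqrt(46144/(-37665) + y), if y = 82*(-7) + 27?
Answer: I*sqrt(9601738035)/4185 ≈ 23.414*I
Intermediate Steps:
y = -547 (y = -574 + 27 = -547)
sqrt(46144/(-37665) + y) = sqrt(46144/(-37665) - 547) = sqrt(46144*(-1/37665) - 547) = sqrt(-46144/37665 - 547) = sqrt(-20648899/37665) = I*sqrt(9601738035)/4185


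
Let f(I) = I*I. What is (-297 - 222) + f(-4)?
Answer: -503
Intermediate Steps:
f(I) = I²
(-297 - 222) + f(-4) = (-297 - 222) + (-4)² = -519 + 16 = -503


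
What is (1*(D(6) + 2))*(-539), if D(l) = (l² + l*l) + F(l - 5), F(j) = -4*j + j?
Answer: -38269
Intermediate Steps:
F(j) = -3*j
D(l) = 15 - 3*l + 2*l² (D(l) = (l² + l*l) - 3*(l - 5) = (l² + l²) - 3*(-5 + l) = 2*l² + (15 - 3*l) = 15 - 3*l + 2*l²)
(1*(D(6) + 2))*(-539) = (1*((15 - 3*6 + 2*6²) + 2))*(-539) = (1*((15 - 18 + 2*36) + 2))*(-539) = (1*((15 - 18 + 72) + 2))*(-539) = (1*(69 + 2))*(-539) = (1*71)*(-539) = 71*(-539) = -38269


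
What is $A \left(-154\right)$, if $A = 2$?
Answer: $-308$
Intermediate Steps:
$A \left(-154\right) = 2 \left(-154\right) = -308$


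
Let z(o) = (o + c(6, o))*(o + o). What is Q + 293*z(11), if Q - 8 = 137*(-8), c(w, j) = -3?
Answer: 50480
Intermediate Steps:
Q = -1088 (Q = 8 + 137*(-8) = 8 - 1096 = -1088)
z(o) = 2*o*(-3 + o) (z(o) = (o - 3)*(o + o) = (-3 + o)*(2*o) = 2*o*(-3 + o))
Q + 293*z(11) = -1088 + 293*(2*11*(-3 + 11)) = -1088 + 293*(2*11*8) = -1088 + 293*176 = -1088 + 51568 = 50480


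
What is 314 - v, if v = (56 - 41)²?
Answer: 89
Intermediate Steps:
v = 225 (v = 15² = 225)
314 - v = 314 - 1*225 = 314 - 225 = 89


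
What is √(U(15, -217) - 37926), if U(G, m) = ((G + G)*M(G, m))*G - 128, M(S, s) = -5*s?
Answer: 2*√112549 ≈ 670.97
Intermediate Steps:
U(G, m) = -128 - 10*m*G² (U(G, m) = ((G + G)*(-5*m))*G - 128 = ((2*G)*(-5*m))*G - 128 = (-10*G*m)*G - 128 = -10*m*G² - 128 = -128 - 10*m*G²)
√(U(15, -217) - 37926) = √((-128 - 10*(-217)*15²) - 37926) = √((-128 - 10*(-217)*225) - 37926) = √((-128 + 488250) - 37926) = √(488122 - 37926) = √450196 = 2*√112549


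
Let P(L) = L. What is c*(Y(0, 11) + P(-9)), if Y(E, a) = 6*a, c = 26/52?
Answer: 57/2 ≈ 28.500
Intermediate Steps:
c = 1/2 (c = 26*(1/52) = 1/2 ≈ 0.50000)
c*(Y(0, 11) + P(-9)) = (6*11 - 9)/2 = (66 - 9)/2 = (1/2)*57 = 57/2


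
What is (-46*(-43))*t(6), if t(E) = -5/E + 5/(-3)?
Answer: -4945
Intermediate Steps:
t(E) = -5/3 - 5/E (t(E) = -5/E + 5*(-⅓) = -5/E - 5/3 = -5/3 - 5/E)
(-46*(-43))*t(6) = (-46*(-43))*(-5/3 - 5/6) = 1978*(-5/3 - 5*⅙) = 1978*(-5/3 - ⅚) = 1978*(-5/2) = -4945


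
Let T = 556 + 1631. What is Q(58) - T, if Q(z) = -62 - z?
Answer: -2307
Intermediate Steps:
T = 2187
Q(58) - T = (-62 - 1*58) - 1*2187 = (-62 - 58) - 2187 = -120 - 2187 = -2307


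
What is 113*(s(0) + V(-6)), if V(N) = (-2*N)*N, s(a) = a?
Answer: -8136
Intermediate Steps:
V(N) = -2*N**2
113*(s(0) + V(-6)) = 113*(0 - 2*(-6)**2) = 113*(0 - 2*36) = 113*(0 - 72) = 113*(-72) = -8136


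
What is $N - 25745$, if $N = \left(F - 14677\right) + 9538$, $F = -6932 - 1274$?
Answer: $-39090$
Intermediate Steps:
$F = -8206$ ($F = -6932 - 1274 = -8206$)
$N = -13345$ ($N = \left(-8206 - 14677\right) + 9538 = -22883 + 9538 = -13345$)
$N - 25745 = -13345 - 25745 = -39090$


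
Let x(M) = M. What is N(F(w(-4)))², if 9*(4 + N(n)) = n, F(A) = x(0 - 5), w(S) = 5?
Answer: 1681/81 ≈ 20.753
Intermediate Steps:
F(A) = -5 (F(A) = 0 - 5 = -5)
N(n) = -4 + n/9
N(F(w(-4)))² = (-4 + (⅑)*(-5))² = (-4 - 5/9)² = (-41/9)² = 1681/81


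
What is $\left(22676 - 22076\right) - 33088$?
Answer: $-32488$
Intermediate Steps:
$\left(22676 - 22076\right) - 33088 = 600 - 33088 = -32488$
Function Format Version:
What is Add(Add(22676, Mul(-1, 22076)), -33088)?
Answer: -32488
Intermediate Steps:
Add(Add(22676, Mul(-1, 22076)), -33088) = Add(Add(22676, -22076), -33088) = Add(600, -33088) = -32488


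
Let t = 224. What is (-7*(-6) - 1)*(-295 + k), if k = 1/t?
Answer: -2709239/224 ≈ -12095.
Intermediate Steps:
k = 1/224 ≈ 0.0044643
(-7*(-6) - 1)*(-295 + k) = (-7*(-6) - 1)*(-295 + 1/224) = (42 - 1)*(-66079/224) = 41*(-66079/224) = -2709239/224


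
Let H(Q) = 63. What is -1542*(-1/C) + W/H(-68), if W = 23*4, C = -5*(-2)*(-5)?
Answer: -46273/1575 ≈ -29.380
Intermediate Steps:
C = -50 (C = 10*(-5) = -50)
W = 92
-1542*(-1/C) + W/H(-68) = -1542/((-1*(-50))) + 92/63 = -1542/50 + 92*(1/63) = -1542*1/50 + 92/63 = -771/25 + 92/63 = -46273/1575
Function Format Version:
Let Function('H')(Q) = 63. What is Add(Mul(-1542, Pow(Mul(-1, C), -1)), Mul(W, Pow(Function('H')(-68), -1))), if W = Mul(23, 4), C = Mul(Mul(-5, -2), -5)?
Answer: Rational(-46273, 1575) ≈ -29.380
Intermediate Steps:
C = -50 (C = Mul(10, -5) = -50)
W = 92
Add(Mul(-1542, Pow(Mul(-1, C), -1)), Mul(W, Pow(Function('H')(-68), -1))) = Add(Mul(-1542, Pow(Mul(-1, -50), -1)), Mul(92, Pow(63, -1))) = Add(Mul(-1542, Pow(50, -1)), Mul(92, Rational(1, 63))) = Add(Mul(-1542, Rational(1, 50)), Rational(92, 63)) = Add(Rational(-771, 25), Rational(92, 63)) = Rational(-46273, 1575)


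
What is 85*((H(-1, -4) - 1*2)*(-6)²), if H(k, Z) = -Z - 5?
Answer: -9180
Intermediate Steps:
H(k, Z) = -5 - Z
85*((H(-1, -4) - 1*2)*(-6)²) = 85*(((-5 - 1*(-4)) - 1*2)*(-6)²) = 85*(((-5 + 4) - 2)*36) = 85*((-1 - 2)*36) = 85*(-3*36) = 85*(-108) = -9180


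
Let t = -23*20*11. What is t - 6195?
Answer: -11255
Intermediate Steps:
t = -5060 (t = -460*11 = -5060)
t - 6195 = -5060 - 6195 = -11255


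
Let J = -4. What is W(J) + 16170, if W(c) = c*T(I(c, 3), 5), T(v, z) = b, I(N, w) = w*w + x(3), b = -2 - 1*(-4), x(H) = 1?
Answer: 16162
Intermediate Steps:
b = 2 (b = -2 + 4 = 2)
I(N, w) = 1 + w² (I(N, w) = w*w + 1 = w² + 1 = 1 + w²)
T(v, z) = 2
W(c) = 2*c (W(c) = c*2 = 2*c)
W(J) + 16170 = 2*(-4) + 16170 = -8 + 16170 = 16162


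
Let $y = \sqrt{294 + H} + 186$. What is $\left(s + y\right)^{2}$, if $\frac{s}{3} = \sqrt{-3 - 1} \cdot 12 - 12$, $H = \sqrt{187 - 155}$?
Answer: $\left(150 + 72 i + \sqrt{2} \sqrt{147 + 2 \sqrt{2}}\right)^{2} \approx 22809.0 + 24093.0 i$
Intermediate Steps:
$H = 4 \sqrt{2}$ ($H = \sqrt{32} = 4 \sqrt{2} \approx 5.6569$)
$s = -36 + 72 i$ ($s = 3 \left(\sqrt{-3 - 1} \cdot 12 - 12\right) = 3 \left(\sqrt{-4} \cdot 12 - 12\right) = 3 \left(2 i 12 - 12\right) = 3 \left(24 i - 12\right) = 3 \left(-12 + 24 i\right) = -36 + 72 i \approx -36.0 + 72.0 i$)
$y = 186 + \sqrt{294 + 4 \sqrt{2}}$ ($y = \sqrt{294 + 4 \sqrt{2}} + 186 = 186 + \sqrt{294 + 4 \sqrt{2}} \approx 203.31$)
$\left(s + y\right)^{2} = \left(\left(-36 + 72 i\right) + \left(186 + \sqrt{294 + 4 \sqrt{2}}\right)\right)^{2} = \left(150 + \sqrt{294 + 4 \sqrt{2}} + 72 i\right)^{2}$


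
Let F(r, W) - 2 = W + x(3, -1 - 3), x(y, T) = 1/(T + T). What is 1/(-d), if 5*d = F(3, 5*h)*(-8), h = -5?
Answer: -1/37 ≈ -0.027027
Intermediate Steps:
x(y, T) = 1/(2*T)
F(r, W) = 15/8 + W (F(r, W) = 2 + (W + 1/(2*(-1 - 3))) = 2 + (W + (½)/(-4)) = 2 + (W + (½)*(-¼)) = 2 + (W - ⅛) = 2 + (-⅛ + W) = 15/8 + W)
d = 37 (d = ((15/8 + 5*(-5))*(-8))/5 = ((15/8 - 25)*(-8))/5 = (-185/8*(-8))/5 = (⅕)*185 = 37)
1/(-d) = 1/(-1*37) = 1/(-37) = -1/37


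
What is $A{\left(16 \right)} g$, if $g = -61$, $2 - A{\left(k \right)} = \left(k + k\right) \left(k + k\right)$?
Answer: $62342$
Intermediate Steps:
$A{\left(k \right)} = 2 - 4 k^{2}$ ($A{\left(k \right)} = 2 - \left(k + k\right) \left(k + k\right) = 2 - 2 k 2 k = 2 - 4 k^{2}$)
$A{\left(16 \right)} g = \left(2 - 4 \cdot 16^{2}\right) \left(-61\right) = \left(2 - 1024\right) \left(-61\right) = \left(-1022\right) \left(-61\right) = 62342$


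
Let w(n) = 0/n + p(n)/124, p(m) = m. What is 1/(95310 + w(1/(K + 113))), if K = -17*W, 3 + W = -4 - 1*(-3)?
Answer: 22444/2139137641 ≈ 1.0492e-5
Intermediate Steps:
W = -4 (W = -3 + (-4 - 1*(-3)) = -3 + (-4 + 3) = -3 - 1 = -4)
K = 68 (K = -17*(-4) = 68)
w(n) = n/124 (w(n) = 0/n + n/124 = 0 + n*(1/124) = 0 + n/124 = n/124)
1/(95310 + w(1/(K + 113))) = 1/(95310 + 1/(124*(68 + 113))) = 1/(95310 + (1/124)/181) = 1/(95310 + (1/124)*(1/181)) = 1/(95310 + 1/22444) = 1/(2139137641/22444) = 22444/2139137641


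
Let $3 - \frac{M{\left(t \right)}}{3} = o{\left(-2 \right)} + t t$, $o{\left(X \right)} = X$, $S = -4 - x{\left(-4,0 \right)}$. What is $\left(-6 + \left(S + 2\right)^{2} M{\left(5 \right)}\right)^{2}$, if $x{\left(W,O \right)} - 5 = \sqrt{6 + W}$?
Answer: $10811556 + 5150880 \sqrt{2} \approx 1.8096 \cdot 10^{7}$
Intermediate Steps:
$x{\left(W,O \right)} = 5 + \sqrt{6 + W}$
$S = -9 - \sqrt{2}$ ($S = -4 - \left(5 + \sqrt{6 - 4}\right) = -4 - \left(5 + \sqrt{2}\right) = -9 - \sqrt{2} \approx -10.414$)
$M{\left(t \right)} = 15 - 3 t^{2}$ ($M{\left(t \right)} = 9 - 3 \left(-2 + t t\right) = 9 - 3 \left(-2 + t^{2}\right) = 9 - \left(-6 + 3 t^{2}\right) = 15 - 3 t^{2}$)
$\left(-6 + \left(S + 2\right)^{2} M{\left(5 \right)}\right)^{2} = \left(-6 + \left(\left(-9 - \sqrt{2}\right) + 2\right)^{2} \left(15 - 3 \cdot 5^{2}\right)\right)^{2} = \left(-6 + \left(-7 - \sqrt{2}\right)^{2} \left(15 - 75\right)\right)^{2} = \left(-6 + \left(-7 - \sqrt{2}\right)^{2} \left(-60\right)\right)^{2} = \left(-6 - 60 \left(-7 - \sqrt{2}\right)^{2}\right)^{2}$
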